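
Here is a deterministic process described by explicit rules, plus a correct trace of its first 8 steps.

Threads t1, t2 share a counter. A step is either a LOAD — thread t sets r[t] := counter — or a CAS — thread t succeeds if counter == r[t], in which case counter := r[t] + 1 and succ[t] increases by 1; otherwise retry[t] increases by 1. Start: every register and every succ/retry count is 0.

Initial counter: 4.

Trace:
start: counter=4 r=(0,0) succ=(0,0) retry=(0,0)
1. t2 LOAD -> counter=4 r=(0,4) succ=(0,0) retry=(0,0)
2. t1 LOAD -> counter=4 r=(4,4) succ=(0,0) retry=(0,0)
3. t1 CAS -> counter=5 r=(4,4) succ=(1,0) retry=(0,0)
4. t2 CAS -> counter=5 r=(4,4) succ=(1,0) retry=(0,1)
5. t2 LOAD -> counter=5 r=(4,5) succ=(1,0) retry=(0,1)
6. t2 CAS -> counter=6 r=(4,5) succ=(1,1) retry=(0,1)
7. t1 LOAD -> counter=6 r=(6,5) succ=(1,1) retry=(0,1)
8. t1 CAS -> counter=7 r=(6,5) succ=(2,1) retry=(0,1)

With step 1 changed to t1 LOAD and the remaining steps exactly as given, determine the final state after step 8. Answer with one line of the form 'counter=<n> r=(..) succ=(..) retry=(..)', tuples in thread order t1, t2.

counter=7 r=(6,5) succ=(2,1) retry=(0,1)

(re-executing from step 1 with the substitution; state before step 1: counter=4 r=(0,0) succ=(0,0) retry=(0,0))
1. t1 LOAD -> counter=4 r=(4,0) succ=(0,0) retry=(0,0)
2. t1 LOAD -> counter=4 r=(4,0) succ=(0,0) retry=(0,0)
3. t1 CAS -> counter=5 r=(4,0) succ=(1,0) retry=(0,0)
4. t2 CAS -> counter=5 r=(4,0) succ=(1,0) retry=(0,1)
5. t2 LOAD -> counter=5 r=(4,5) succ=(1,0) retry=(0,1)
6. t2 CAS -> counter=6 r=(4,5) succ=(1,1) retry=(0,1)
7. t1 LOAD -> counter=6 r=(6,5) succ=(1,1) retry=(0,1)
8. t1 CAS -> counter=7 r=(6,5) succ=(2,1) retry=(0,1)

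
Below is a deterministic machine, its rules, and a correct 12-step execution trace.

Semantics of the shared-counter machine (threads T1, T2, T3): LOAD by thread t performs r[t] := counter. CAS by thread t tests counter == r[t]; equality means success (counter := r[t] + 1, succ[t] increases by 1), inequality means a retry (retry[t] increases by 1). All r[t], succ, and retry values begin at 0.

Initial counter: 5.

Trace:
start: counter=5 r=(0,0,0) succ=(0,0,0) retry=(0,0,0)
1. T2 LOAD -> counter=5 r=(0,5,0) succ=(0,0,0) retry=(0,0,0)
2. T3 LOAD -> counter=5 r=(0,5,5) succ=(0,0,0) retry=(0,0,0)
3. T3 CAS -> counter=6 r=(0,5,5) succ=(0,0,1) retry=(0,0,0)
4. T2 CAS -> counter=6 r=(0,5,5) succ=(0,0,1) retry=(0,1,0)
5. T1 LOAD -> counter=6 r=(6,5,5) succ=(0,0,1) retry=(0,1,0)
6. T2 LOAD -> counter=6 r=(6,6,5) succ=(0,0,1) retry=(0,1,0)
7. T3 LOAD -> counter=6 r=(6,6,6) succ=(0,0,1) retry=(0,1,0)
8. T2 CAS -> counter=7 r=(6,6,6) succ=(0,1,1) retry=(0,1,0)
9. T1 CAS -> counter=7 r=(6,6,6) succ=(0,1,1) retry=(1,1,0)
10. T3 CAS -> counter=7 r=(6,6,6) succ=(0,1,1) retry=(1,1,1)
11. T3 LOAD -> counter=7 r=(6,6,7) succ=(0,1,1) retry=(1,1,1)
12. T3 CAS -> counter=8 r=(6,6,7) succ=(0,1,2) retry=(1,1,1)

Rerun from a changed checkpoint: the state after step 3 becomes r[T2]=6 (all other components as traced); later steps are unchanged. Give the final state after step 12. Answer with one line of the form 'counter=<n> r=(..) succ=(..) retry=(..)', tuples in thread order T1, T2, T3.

counter=9 r=(7,7,8) succ=(0,2,2) retry=(1,0,1)

state after step 3 := counter=6 r=(0,6,5) succ=(0,0,1) retry=(0,0,0)
4. T2 CAS -> counter=7 r=(0,6,5) succ=(0,1,1) retry=(0,0,0)
5. T1 LOAD -> counter=7 r=(7,6,5) succ=(0,1,1) retry=(0,0,0)
6. T2 LOAD -> counter=7 r=(7,7,5) succ=(0,1,1) retry=(0,0,0)
7. T3 LOAD -> counter=7 r=(7,7,7) succ=(0,1,1) retry=(0,0,0)
8. T2 CAS -> counter=8 r=(7,7,7) succ=(0,2,1) retry=(0,0,0)
9. T1 CAS -> counter=8 r=(7,7,7) succ=(0,2,1) retry=(1,0,0)
10. T3 CAS -> counter=8 r=(7,7,7) succ=(0,2,1) retry=(1,0,1)
11. T3 LOAD -> counter=8 r=(7,7,8) succ=(0,2,1) retry=(1,0,1)
12. T3 CAS -> counter=9 r=(7,7,8) succ=(0,2,2) retry=(1,0,1)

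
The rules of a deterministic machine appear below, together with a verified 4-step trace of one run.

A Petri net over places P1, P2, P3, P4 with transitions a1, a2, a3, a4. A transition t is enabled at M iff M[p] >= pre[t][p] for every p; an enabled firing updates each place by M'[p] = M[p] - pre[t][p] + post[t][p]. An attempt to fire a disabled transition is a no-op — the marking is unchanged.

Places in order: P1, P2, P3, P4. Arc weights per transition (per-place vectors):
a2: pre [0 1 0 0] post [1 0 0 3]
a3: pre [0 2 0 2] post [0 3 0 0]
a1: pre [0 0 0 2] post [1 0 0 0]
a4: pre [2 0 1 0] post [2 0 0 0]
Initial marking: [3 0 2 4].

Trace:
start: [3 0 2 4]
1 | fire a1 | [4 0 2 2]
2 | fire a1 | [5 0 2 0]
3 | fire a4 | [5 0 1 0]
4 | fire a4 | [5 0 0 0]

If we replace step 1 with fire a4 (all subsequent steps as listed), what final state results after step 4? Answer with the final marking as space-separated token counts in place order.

(re-executing from step 1 with the substitution; state before step 1: [3 0 2 4])
1 | fire a4 | [3 0 1 4]
2 | fire a1 | [4 0 1 2]
3 | fire a4 | [4 0 0 2]
4 | fire a4 | [4 0 0 2]

4 0 0 2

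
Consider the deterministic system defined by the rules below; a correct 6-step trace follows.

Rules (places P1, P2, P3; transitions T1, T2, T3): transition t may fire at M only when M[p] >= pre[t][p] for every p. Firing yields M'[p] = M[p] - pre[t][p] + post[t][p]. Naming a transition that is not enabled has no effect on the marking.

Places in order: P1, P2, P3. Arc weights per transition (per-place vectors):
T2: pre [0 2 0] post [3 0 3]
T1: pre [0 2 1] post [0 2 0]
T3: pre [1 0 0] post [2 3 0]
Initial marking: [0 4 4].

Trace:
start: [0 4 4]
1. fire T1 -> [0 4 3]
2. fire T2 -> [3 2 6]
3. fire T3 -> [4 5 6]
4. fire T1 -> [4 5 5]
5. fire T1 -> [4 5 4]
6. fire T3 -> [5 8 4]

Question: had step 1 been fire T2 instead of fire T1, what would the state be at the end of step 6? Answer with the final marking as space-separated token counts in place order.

8 6 8

(re-executing from step 1 with the substitution; state before step 1: [0 4 4])
1. fire T2 -> [3 2 7]
2. fire T2 -> [6 0 10]
3. fire T3 -> [7 3 10]
4. fire T1 -> [7 3 9]
5. fire T1 -> [7 3 8]
6. fire T3 -> [8 6 8]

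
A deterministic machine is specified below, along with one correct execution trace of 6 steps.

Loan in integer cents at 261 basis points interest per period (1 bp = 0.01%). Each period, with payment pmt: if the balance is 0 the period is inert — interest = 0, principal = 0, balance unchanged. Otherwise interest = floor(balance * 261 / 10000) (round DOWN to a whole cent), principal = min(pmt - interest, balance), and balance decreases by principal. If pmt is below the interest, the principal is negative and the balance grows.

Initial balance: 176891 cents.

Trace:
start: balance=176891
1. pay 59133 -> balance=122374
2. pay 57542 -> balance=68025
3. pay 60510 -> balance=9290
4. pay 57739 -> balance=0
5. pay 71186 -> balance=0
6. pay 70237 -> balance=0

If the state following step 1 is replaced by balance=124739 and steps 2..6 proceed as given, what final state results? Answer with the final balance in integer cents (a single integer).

state after step 1 := balance=124739
2. pay 57542 -> balance=70452
3. pay 60510 -> balance=11780
4. pay 57739 -> balance=0
5. pay 71186 -> balance=0
6. pay 70237 -> balance=0

0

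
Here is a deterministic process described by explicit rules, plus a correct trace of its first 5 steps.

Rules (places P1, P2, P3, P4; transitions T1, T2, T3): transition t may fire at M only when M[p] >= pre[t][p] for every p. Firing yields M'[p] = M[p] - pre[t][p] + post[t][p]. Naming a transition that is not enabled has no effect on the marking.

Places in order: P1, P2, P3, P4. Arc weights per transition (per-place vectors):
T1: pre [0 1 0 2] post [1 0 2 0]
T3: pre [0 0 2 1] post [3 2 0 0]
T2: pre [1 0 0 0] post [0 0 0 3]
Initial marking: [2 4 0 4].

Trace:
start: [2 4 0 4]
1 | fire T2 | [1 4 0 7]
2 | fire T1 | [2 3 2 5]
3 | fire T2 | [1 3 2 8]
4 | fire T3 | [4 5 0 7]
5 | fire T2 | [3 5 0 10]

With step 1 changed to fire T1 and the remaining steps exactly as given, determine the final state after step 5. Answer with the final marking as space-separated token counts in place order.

5 4 2 5

(re-executing from step 1 with the substitution; state before step 1: [2 4 0 4])
1 | fire T1 | [3 3 2 2]
2 | fire T1 | [4 2 4 0]
3 | fire T2 | [3 2 4 3]
4 | fire T3 | [6 4 2 2]
5 | fire T2 | [5 4 2 5]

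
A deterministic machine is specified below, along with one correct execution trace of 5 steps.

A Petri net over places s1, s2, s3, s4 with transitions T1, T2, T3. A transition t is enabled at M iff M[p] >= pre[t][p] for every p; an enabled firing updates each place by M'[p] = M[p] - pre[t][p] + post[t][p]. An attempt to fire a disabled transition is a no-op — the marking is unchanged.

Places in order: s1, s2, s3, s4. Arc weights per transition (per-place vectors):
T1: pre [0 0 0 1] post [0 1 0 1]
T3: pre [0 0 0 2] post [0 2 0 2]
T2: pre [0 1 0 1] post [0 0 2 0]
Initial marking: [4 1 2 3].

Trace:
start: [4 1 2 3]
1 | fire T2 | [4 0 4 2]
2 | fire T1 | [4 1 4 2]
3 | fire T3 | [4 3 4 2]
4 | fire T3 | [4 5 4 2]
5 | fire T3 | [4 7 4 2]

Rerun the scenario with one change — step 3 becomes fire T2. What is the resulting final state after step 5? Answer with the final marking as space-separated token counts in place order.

(re-executing from step 3 with the substitution; state before step 3: [4 1 4 2])
3 | fire T2 | [4 0 6 1]
4 | fire T3 | [4 0 6 1]
5 | fire T3 | [4 0 6 1]

4 0 6 1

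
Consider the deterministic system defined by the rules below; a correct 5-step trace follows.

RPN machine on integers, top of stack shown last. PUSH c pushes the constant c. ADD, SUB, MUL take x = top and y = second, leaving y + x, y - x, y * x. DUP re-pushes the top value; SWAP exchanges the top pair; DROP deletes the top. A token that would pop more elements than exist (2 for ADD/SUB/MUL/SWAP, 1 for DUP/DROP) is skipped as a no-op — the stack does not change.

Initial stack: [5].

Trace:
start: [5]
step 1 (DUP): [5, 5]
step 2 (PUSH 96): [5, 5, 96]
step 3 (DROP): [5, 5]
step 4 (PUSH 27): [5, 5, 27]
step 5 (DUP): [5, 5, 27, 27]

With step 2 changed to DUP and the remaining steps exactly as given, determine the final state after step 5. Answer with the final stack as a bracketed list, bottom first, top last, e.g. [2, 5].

[5, 5, 27, 27]

(re-executing from step 2 with the substitution; state before step 2: [5, 5])
step 2 (DUP): [5, 5, 5]
step 3 (DROP): [5, 5]
step 4 (PUSH 27): [5, 5, 27]
step 5 (DUP): [5, 5, 27, 27]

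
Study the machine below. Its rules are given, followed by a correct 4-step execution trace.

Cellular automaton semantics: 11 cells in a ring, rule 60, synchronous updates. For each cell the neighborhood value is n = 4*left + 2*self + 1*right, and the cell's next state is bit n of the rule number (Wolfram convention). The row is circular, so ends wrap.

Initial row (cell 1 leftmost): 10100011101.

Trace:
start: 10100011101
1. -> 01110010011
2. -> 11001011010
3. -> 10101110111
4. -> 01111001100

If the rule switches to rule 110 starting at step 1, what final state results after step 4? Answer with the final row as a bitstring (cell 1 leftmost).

(re-executing steps 1..4 under rule 110; state before step 1: 10100011101)
1. -> 11100110111
2. -> 00101111100
3. -> 01111000100
4. -> 11001001100

11001001100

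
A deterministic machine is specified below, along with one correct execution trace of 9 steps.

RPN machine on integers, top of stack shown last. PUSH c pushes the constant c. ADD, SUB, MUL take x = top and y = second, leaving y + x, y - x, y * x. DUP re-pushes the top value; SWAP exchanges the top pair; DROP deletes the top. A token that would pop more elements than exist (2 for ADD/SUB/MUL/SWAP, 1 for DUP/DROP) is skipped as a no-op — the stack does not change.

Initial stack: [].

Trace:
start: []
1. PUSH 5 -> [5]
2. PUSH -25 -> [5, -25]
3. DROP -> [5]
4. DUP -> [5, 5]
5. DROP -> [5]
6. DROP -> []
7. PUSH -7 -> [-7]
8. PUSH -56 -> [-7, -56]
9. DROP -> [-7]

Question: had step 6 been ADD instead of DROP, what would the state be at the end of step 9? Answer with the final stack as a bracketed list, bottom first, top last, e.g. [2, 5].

[5, -7]

(re-executing from step 6 with the substitution; state before step 6: [5])
6. ADD -> [5]
7. PUSH -7 -> [5, -7]
8. PUSH -56 -> [5, -7, -56]
9. DROP -> [5, -7]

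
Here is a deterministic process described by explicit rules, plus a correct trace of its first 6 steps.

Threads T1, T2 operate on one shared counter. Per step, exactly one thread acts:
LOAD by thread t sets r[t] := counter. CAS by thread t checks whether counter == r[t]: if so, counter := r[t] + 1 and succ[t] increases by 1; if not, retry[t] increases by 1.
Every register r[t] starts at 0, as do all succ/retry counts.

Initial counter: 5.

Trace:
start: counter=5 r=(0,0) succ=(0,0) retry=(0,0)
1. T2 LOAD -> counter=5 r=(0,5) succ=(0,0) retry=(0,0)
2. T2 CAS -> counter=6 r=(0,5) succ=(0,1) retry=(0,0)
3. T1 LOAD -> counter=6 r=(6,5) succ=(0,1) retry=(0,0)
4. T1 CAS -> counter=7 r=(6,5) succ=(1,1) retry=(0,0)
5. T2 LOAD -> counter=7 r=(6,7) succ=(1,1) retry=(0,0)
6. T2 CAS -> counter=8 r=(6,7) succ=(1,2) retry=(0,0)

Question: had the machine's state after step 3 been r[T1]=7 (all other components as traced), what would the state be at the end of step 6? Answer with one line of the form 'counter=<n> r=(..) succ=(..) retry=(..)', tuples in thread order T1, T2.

counter=7 r=(7,6) succ=(0,2) retry=(1,0)

state after step 3 := counter=6 r=(7,5) succ=(0,1) retry=(0,0)
4. T1 CAS -> counter=6 r=(7,5) succ=(0,1) retry=(1,0)
5. T2 LOAD -> counter=6 r=(7,6) succ=(0,1) retry=(1,0)
6. T2 CAS -> counter=7 r=(7,6) succ=(0,2) retry=(1,0)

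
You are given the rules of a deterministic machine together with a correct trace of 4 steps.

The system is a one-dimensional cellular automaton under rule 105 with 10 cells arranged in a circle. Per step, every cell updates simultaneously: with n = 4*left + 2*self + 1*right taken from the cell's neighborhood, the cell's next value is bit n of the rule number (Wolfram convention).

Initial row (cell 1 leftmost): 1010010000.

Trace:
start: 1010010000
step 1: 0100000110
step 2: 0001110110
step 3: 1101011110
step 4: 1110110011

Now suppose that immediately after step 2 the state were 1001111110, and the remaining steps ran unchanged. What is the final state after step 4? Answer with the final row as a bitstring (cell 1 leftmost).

0100011011

state after step 2 := 1001111110
step 3: 0001000011
step 4: 0100011011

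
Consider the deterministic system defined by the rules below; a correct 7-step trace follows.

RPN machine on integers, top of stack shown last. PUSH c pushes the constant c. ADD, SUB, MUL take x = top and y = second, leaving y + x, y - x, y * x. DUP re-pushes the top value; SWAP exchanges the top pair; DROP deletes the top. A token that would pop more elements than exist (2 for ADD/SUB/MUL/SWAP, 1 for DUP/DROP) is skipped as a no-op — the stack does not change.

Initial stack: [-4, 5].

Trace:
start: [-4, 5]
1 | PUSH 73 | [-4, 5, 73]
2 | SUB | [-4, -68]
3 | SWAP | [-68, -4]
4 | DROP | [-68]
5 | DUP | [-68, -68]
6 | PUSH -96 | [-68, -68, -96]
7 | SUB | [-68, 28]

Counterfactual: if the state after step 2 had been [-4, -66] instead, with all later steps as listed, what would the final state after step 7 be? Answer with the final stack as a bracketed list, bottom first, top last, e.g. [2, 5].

[-66, 30]

state after step 2 := [-4, -66]
3 | SWAP | [-66, -4]
4 | DROP | [-66]
5 | DUP | [-66, -66]
6 | PUSH -96 | [-66, -66, -96]
7 | SUB | [-66, 30]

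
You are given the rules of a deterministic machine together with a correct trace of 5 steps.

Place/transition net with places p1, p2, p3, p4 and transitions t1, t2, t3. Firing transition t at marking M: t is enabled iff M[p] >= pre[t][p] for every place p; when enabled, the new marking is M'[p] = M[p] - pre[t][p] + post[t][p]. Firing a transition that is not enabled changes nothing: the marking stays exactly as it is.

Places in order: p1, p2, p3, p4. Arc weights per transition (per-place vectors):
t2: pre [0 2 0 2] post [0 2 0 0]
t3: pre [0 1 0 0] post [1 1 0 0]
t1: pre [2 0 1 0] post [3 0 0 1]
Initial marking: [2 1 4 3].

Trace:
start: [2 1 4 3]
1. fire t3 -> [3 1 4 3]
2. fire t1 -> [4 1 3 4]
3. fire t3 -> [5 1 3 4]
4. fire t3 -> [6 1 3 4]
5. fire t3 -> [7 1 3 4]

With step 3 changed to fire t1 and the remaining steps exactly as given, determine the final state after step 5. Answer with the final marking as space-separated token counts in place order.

(re-executing from step 3 with the substitution; state before step 3: [4 1 3 4])
3. fire t1 -> [5 1 2 5]
4. fire t3 -> [6 1 2 5]
5. fire t3 -> [7 1 2 5]

7 1 2 5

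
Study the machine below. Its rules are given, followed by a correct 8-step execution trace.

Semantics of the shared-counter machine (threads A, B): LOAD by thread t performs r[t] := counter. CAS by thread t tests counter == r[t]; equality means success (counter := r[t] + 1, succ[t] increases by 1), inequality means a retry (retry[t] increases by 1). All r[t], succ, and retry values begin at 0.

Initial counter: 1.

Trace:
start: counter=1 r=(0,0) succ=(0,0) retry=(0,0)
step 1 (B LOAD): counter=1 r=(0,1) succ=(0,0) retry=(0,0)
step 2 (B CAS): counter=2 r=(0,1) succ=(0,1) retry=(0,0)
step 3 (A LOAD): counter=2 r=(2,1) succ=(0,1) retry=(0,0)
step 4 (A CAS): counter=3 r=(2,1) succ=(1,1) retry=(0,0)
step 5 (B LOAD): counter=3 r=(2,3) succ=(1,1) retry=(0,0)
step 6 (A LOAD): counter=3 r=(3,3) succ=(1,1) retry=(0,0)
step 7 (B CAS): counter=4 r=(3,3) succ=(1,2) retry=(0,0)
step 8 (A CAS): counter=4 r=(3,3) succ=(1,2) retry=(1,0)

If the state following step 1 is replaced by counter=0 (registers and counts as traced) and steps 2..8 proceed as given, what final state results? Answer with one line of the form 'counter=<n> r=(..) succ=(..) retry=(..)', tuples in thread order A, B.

counter=2 r=(1,1) succ=(1,1) retry=(1,1)

state after step 1 := counter=0 r=(0,1) succ=(0,0) retry=(0,0)
step 2 (B CAS): counter=0 r=(0,1) succ=(0,0) retry=(0,1)
step 3 (A LOAD): counter=0 r=(0,1) succ=(0,0) retry=(0,1)
step 4 (A CAS): counter=1 r=(0,1) succ=(1,0) retry=(0,1)
step 5 (B LOAD): counter=1 r=(0,1) succ=(1,0) retry=(0,1)
step 6 (A LOAD): counter=1 r=(1,1) succ=(1,0) retry=(0,1)
step 7 (B CAS): counter=2 r=(1,1) succ=(1,1) retry=(0,1)
step 8 (A CAS): counter=2 r=(1,1) succ=(1,1) retry=(1,1)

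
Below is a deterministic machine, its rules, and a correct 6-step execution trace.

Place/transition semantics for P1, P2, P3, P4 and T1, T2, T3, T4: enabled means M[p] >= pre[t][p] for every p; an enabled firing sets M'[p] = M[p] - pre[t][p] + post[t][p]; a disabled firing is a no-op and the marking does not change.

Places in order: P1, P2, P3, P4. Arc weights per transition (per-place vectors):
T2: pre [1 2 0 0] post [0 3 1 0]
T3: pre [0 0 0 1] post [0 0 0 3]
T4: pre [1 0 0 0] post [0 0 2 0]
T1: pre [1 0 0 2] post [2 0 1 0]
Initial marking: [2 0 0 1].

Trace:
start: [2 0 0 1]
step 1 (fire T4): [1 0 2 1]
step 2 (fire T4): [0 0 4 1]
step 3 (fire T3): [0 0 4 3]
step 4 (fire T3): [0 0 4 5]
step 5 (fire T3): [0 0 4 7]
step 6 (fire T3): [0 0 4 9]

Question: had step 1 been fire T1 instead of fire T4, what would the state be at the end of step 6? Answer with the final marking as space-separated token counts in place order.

1 0 2 9

(re-executing from step 1 with the substitution; state before step 1: [2 0 0 1])
step 1 (fire T1): [2 0 0 1]
step 2 (fire T4): [1 0 2 1]
step 3 (fire T3): [1 0 2 3]
step 4 (fire T3): [1 0 2 5]
step 5 (fire T3): [1 0 2 7]
step 6 (fire T3): [1 0 2 9]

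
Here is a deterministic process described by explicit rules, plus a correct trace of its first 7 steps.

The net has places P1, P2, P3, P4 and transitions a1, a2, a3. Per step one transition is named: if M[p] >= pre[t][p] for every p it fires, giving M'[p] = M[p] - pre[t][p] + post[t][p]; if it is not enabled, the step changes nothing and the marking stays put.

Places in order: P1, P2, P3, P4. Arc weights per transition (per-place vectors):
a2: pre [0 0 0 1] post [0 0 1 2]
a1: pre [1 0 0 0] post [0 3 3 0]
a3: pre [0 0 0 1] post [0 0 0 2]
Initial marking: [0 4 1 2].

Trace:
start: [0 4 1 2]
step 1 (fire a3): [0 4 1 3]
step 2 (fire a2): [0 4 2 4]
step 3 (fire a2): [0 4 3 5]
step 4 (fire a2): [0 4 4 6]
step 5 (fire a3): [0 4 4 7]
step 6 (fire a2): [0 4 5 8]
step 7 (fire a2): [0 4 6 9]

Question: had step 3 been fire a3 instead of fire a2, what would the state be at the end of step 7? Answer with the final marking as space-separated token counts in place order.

0 4 5 9

(re-executing from step 3 with the substitution; state before step 3: [0 4 2 4])
step 3 (fire a3): [0 4 2 5]
step 4 (fire a2): [0 4 3 6]
step 5 (fire a3): [0 4 3 7]
step 6 (fire a2): [0 4 4 8]
step 7 (fire a2): [0 4 5 9]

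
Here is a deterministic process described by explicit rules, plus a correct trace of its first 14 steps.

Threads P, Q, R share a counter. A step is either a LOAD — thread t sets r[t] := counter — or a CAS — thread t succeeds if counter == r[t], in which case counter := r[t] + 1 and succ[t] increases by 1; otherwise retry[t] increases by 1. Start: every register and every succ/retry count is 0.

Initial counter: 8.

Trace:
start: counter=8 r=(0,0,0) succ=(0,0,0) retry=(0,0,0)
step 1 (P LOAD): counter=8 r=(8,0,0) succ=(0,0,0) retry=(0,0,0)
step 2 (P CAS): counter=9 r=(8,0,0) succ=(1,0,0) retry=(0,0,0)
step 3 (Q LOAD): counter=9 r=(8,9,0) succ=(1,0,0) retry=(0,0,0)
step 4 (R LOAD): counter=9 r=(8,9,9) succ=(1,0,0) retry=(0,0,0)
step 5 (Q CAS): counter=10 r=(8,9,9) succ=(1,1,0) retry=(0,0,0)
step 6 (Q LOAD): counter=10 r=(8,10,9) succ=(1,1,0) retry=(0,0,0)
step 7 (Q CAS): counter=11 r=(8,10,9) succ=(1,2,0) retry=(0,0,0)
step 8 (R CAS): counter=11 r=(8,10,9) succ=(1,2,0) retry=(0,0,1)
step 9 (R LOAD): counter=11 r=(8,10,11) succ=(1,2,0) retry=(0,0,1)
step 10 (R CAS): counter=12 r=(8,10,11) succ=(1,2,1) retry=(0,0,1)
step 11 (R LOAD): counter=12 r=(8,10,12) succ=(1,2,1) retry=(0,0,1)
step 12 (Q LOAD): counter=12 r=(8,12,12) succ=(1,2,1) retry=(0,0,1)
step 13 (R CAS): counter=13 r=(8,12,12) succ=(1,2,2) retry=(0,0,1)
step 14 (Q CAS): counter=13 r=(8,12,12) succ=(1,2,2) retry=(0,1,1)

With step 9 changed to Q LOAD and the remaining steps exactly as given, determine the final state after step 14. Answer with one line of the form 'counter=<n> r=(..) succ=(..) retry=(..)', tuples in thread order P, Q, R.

(re-executing from step 9 with the substitution; state before step 9: counter=11 r=(8,10,9) succ=(1,2,0) retry=(0,0,1))
step 9 (Q LOAD): counter=11 r=(8,11,9) succ=(1,2,0) retry=(0,0,1)
step 10 (R CAS): counter=11 r=(8,11,9) succ=(1,2,0) retry=(0,0,2)
step 11 (R LOAD): counter=11 r=(8,11,11) succ=(1,2,0) retry=(0,0,2)
step 12 (Q LOAD): counter=11 r=(8,11,11) succ=(1,2,0) retry=(0,0,2)
step 13 (R CAS): counter=12 r=(8,11,11) succ=(1,2,1) retry=(0,0,2)
step 14 (Q CAS): counter=12 r=(8,11,11) succ=(1,2,1) retry=(0,1,2)

counter=12 r=(8,11,11) succ=(1,2,1) retry=(0,1,2)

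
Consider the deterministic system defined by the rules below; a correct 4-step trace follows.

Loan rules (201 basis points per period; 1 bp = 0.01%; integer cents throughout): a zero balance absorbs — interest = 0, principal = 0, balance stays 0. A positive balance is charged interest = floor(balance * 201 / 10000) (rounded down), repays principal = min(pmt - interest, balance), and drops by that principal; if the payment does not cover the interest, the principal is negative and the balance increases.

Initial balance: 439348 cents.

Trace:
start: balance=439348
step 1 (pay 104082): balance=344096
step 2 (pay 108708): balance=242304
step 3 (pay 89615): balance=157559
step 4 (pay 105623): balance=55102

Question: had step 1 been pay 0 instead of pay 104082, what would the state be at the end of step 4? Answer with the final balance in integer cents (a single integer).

(re-executing from step 1 with the substitution; state before step 1: balance=439348)
step 1 (pay 0): balance=448178
step 2 (pay 108708): balance=348478
step 3 (pay 89615): balance=265867
step 4 (pay 105623): balance=165587

165587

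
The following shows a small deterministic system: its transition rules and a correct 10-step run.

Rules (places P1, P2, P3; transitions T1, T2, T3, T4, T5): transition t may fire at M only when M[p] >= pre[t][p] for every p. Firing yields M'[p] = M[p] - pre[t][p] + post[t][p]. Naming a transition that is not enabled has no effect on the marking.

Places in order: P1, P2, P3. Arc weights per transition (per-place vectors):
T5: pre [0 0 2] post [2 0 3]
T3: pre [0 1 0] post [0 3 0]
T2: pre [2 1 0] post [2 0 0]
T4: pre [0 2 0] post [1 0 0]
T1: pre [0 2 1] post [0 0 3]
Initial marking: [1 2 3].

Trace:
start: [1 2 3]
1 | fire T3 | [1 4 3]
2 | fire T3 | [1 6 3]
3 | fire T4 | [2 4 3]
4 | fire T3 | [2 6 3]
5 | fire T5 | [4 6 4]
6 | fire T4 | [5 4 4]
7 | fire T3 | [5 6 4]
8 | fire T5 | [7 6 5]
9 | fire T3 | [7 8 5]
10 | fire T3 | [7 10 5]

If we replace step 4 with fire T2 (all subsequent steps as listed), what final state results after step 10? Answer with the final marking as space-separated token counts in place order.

7 7 5

(re-executing from step 4 with the substitution; state before step 4: [2 4 3])
4 | fire T2 | [2 3 3]
5 | fire T5 | [4 3 4]
6 | fire T4 | [5 1 4]
7 | fire T3 | [5 3 4]
8 | fire T5 | [7 3 5]
9 | fire T3 | [7 5 5]
10 | fire T3 | [7 7 5]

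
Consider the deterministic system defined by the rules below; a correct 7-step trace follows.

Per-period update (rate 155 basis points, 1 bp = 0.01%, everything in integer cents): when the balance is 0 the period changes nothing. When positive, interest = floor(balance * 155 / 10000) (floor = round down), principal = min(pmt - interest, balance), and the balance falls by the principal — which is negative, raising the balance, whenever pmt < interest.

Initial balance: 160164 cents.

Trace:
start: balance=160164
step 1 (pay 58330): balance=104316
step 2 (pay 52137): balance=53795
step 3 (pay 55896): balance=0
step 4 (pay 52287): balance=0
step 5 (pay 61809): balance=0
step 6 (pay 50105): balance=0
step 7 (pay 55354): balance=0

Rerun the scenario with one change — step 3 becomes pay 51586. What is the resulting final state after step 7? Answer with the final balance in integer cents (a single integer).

0

(re-executing from step 3 with the substitution; state before step 3: balance=53795)
step 3 (pay 51586): balance=3042
step 4 (pay 52287): balance=0
step 5 (pay 61809): balance=0
step 6 (pay 50105): balance=0
step 7 (pay 55354): balance=0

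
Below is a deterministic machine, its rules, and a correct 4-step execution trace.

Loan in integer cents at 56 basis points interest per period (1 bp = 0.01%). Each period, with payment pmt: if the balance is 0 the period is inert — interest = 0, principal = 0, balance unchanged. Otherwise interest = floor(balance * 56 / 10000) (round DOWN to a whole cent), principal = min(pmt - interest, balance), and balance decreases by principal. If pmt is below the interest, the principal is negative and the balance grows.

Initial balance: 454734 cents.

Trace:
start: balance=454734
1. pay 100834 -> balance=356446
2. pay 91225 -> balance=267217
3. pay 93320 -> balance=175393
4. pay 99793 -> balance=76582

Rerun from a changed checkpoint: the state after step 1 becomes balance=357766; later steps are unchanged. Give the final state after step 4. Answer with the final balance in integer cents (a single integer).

77923

state after step 1 := balance=357766
2. pay 91225 -> balance=268544
3. pay 93320 -> balance=176727
4. pay 99793 -> balance=77923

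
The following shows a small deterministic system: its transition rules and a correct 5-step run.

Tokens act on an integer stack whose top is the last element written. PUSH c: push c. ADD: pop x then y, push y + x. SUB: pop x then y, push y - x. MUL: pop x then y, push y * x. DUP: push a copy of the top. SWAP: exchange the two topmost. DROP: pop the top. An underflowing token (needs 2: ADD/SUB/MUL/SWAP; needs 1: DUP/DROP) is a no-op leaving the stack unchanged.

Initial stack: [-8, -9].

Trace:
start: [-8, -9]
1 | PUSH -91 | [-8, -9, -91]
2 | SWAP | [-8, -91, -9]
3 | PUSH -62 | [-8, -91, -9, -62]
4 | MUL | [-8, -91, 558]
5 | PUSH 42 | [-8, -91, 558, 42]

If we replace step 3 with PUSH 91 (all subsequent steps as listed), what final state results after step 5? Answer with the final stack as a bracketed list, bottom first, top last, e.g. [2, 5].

[-8, -91, -819, 42]

(re-executing from step 3 with the substitution; state before step 3: [-8, -91, -9])
3 | PUSH 91 | [-8, -91, -9, 91]
4 | MUL | [-8, -91, -819]
5 | PUSH 42 | [-8, -91, -819, 42]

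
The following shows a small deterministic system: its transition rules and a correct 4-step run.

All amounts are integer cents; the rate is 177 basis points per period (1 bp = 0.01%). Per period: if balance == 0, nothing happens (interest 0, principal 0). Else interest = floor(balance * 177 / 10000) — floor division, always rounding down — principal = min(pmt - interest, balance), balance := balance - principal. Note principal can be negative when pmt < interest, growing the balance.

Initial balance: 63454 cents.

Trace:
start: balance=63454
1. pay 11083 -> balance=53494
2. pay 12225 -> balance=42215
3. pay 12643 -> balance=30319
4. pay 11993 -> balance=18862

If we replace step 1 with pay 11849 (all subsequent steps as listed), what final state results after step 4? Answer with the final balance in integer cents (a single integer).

(re-executing from step 1 with the substitution; state before step 1: balance=63454)
1. pay 11849 -> balance=52728
2. pay 12225 -> balance=41436
3. pay 12643 -> balance=29526
4. pay 11993 -> balance=18055

18055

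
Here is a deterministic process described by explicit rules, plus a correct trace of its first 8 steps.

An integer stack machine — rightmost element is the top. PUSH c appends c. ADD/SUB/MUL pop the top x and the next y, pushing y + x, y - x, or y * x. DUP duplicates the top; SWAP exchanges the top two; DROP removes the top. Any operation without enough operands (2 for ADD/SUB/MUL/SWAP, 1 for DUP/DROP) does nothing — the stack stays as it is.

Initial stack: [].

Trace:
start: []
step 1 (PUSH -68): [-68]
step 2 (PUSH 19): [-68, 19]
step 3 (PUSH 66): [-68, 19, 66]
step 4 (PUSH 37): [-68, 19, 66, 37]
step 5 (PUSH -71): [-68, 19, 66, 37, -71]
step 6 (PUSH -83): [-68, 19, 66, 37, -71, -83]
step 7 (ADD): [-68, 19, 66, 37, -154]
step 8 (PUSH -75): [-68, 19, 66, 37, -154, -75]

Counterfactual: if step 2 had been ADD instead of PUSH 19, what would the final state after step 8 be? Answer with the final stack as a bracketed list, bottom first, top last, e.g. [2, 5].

(re-executing from step 2 with the substitution; state before step 2: [-68])
step 2 (ADD): [-68]
step 3 (PUSH 66): [-68, 66]
step 4 (PUSH 37): [-68, 66, 37]
step 5 (PUSH -71): [-68, 66, 37, -71]
step 6 (PUSH -83): [-68, 66, 37, -71, -83]
step 7 (ADD): [-68, 66, 37, -154]
step 8 (PUSH -75): [-68, 66, 37, -154, -75]

[-68, 66, 37, -154, -75]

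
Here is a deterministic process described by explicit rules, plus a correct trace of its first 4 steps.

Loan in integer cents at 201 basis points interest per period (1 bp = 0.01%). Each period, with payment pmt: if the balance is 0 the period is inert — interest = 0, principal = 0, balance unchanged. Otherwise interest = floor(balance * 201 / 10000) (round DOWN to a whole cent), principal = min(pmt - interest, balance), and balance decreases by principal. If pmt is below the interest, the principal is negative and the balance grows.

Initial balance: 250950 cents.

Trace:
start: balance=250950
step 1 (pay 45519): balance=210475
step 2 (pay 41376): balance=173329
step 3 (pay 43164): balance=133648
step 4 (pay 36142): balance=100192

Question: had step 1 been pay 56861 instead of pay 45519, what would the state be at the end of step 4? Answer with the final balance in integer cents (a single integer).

88153

(re-executing from step 1 with the substitution; state before step 1: balance=250950)
step 1 (pay 56861): balance=199133
step 2 (pay 41376): balance=161759
step 3 (pay 43164): balance=121846
step 4 (pay 36142): balance=88153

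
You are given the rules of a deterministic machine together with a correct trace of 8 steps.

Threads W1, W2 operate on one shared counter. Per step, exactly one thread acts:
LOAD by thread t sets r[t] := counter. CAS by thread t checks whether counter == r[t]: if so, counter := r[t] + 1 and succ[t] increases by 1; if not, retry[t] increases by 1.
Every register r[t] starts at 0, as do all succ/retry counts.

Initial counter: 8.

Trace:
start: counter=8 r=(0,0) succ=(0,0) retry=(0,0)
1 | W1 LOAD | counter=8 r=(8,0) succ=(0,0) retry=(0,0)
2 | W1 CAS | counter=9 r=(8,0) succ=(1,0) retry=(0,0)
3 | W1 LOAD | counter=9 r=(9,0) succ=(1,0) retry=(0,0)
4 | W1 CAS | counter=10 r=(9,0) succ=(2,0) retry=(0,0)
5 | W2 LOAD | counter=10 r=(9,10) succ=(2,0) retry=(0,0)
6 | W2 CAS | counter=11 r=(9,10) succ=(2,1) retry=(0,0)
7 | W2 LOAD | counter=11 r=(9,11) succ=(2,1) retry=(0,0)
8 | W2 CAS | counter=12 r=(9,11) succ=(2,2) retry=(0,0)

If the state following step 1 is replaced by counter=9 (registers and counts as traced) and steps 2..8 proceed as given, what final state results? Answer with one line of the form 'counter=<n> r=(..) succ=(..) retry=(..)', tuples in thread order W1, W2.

counter=12 r=(9,11) succ=(1,2) retry=(1,0)

state after step 1 := counter=9 r=(8,0) succ=(0,0) retry=(0,0)
2 | W1 CAS | counter=9 r=(8,0) succ=(0,0) retry=(1,0)
3 | W1 LOAD | counter=9 r=(9,0) succ=(0,0) retry=(1,0)
4 | W1 CAS | counter=10 r=(9,0) succ=(1,0) retry=(1,0)
5 | W2 LOAD | counter=10 r=(9,10) succ=(1,0) retry=(1,0)
6 | W2 CAS | counter=11 r=(9,10) succ=(1,1) retry=(1,0)
7 | W2 LOAD | counter=11 r=(9,11) succ=(1,1) retry=(1,0)
8 | W2 CAS | counter=12 r=(9,11) succ=(1,2) retry=(1,0)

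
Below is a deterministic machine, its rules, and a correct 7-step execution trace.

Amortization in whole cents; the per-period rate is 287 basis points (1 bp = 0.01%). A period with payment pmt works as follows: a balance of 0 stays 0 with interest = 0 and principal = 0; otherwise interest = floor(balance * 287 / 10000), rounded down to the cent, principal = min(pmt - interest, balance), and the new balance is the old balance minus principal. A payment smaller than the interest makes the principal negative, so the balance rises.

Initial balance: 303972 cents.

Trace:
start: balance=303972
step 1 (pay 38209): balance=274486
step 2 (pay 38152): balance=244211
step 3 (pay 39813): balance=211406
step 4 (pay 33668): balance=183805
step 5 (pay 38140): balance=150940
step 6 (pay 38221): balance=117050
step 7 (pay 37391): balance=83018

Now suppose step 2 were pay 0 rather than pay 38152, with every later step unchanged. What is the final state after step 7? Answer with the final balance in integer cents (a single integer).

(re-executing from step 2 with the substitution; state before step 2: balance=274486)
step 2 (pay 0): balance=282363
step 3 (pay 39813): balance=250653
step 4 (pay 33668): balance=224178
step 5 (pay 38140): balance=192471
step 6 (pay 38221): balance=159773
step 7 (pay 37391): balance=126967

126967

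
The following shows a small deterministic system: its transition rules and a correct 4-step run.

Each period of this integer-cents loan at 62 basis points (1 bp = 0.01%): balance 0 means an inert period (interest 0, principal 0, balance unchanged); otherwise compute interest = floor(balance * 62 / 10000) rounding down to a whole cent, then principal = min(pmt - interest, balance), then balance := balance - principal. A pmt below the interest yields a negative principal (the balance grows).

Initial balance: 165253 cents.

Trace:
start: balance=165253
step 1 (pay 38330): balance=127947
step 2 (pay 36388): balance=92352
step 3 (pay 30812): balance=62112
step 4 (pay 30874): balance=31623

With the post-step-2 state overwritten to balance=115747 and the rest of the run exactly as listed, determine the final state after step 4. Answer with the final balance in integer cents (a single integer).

state after step 2 := balance=115747
step 3 (pay 30812): balance=85652
step 4 (pay 30874): balance=55309

55309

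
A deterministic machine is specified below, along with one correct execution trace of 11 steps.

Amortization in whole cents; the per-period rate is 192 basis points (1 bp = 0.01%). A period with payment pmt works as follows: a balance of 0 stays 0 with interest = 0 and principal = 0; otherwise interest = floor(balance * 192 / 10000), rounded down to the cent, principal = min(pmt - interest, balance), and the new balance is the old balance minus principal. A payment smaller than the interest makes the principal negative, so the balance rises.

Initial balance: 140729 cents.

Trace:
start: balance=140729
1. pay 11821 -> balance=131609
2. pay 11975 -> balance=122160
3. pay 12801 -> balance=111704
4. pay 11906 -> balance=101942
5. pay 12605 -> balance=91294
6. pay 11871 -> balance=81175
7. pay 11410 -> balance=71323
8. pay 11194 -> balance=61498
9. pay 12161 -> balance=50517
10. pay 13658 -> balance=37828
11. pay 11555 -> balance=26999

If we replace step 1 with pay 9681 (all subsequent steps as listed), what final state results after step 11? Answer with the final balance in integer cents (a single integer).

29588

(re-executing from step 1 with the substitution; state before step 1: balance=140729)
1. pay 9681 -> balance=133749
2. pay 11975 -> balance=124341
3. pay 12801 -> balance=113927
4. pay 11906 -> balance=104208
5. pay 12605 -> balance=93603
6. pay 11871 -> balance=83529
7. pay 11410 -> balance=73722
8. pay 11194 -> balance=63943
9. pay 12161 -> balance=53009
10. pay 13658 -> balance=40368
11. pay 11555 -> balance=29588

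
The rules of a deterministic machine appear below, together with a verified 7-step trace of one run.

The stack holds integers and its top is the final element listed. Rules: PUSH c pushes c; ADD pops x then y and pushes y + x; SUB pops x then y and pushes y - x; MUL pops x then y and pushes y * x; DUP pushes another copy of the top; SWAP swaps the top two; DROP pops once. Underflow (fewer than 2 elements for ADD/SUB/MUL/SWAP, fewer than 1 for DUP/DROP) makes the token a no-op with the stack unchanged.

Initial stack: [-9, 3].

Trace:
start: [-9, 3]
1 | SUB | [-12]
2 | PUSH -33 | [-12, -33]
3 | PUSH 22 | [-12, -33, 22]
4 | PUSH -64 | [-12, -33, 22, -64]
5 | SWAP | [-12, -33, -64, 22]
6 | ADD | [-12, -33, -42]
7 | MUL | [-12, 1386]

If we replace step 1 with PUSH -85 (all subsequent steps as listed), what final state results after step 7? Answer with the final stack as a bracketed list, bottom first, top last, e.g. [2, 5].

(re-executing from step 1 with the substitution; state before step 1: [-9, 3])
1 | PUSH -85 | [-9, 3, -85]
2 | PUSH -33 | [-9, 3, -85, -33]
3 | PUSH 22 | [-9, 3, -85, -33, 22]
4 | PUSH -64 | [-9, 3, -85, -33, 22, -64]
5 | SWAP | [-9, 3, -85, -33, -64, 22]
6 | ADD | [-9, 3, -85, -33, -42]
7 | MUL | [-9, 3, -85, 1386]

[-9, 3, -85, 1386]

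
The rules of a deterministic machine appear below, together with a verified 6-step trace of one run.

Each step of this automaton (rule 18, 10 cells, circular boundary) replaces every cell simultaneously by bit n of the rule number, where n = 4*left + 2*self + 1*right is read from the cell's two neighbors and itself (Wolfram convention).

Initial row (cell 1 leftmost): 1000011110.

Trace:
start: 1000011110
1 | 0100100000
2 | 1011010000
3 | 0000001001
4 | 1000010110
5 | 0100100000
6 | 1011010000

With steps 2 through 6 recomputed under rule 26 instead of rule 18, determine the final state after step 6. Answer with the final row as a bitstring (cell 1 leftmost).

0100001011

(re-executing steps 2..6 under rule 26; state before step 2: 0100100000)
2 | 1011010000
3 | 0010001001
4 | 1101010110
5 | 1000000100
6 | 0100001011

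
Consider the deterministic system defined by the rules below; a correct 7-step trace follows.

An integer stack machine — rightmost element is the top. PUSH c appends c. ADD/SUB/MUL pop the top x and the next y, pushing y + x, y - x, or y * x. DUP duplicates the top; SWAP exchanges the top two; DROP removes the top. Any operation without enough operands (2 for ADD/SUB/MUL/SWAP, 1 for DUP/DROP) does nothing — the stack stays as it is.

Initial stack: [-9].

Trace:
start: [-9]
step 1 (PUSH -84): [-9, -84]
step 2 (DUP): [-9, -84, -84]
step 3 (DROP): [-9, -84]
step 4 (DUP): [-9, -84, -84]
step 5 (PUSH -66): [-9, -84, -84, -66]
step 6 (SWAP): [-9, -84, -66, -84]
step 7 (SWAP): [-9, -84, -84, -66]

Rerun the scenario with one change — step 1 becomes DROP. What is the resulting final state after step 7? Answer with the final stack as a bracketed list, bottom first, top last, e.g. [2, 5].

(re-executing from step 1 with the substitution; state before step 1: [-9])
step 1 (DROP): []
step 2 (DUP): []
step 3 (DROP): []
step 4 (DUP): []
step 5 (PUSH -66): [-66]
step 6 (SWAP): [-66]
step 7 (SWAP): [-66]

[-66]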